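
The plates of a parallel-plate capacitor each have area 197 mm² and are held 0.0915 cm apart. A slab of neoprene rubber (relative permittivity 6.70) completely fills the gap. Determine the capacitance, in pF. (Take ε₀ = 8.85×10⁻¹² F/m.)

A = 197 mm² = 1.97×10⁻⁴ m².
C = κε₀A/d = 6.70 × 8.85×10⁻¹² × 1.97×10⁻⁴ / 9.15×10⁻⁴ = 1.28×10⁻¹¹ F.

C ≈ 12.8 pF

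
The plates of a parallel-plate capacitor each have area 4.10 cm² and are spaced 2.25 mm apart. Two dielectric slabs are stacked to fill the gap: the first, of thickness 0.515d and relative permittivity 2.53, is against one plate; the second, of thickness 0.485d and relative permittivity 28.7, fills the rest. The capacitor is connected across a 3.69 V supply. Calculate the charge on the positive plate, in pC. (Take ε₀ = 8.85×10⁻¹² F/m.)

A = 4.10 cm² = 4.10×10⁻⁴ m².
Stacked slabs ⇒ two capacitors in series, each with the full plate area.
C₁ = κ₁ε₀A/d₁ = 2.53 × 8.85×10⁻¹² × 4.10×10⁻⁴ / 1.16×10⁻³ = 7.92×10⁻¹² F.
C₂ = κ₂ε₀A/d₂ = 28.7 × 8.85×10⁻¹² × 4.10×10⁻⁴ / 1.09×10⁻³ = 9.54×10⁻¹¹ F.
C = (1/C₁ + 1/C₂)⁻¹ = 7.32×10⁻¹² F.
Q = CV = 7.32×10⁻¹² × 3.69 = 2.70×10⁻¹¹ C.

Q ≈ 27.0 pC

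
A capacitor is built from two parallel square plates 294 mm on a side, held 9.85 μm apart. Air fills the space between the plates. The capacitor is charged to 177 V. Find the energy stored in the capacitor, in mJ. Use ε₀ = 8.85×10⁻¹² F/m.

A = (294 mm)² = 8.64×10⁻² m².
C = ε₀A/d = 8.85×10⁻¹² × 8.64×10⁻² / 9.85×10⁻⁶ = 7.77×10⁻⁸ F.
U = ½CV² = ½ × 7.77×10⁻⁸ × (177)² = 1.22×10⁻³ J.

1.22 mJ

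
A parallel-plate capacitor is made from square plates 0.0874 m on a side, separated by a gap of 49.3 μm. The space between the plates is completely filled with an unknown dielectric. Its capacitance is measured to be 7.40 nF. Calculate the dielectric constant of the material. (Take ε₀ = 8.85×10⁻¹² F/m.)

5.40

A = (0.0874 m)² = 7.64×10⁻³ m².
κ = Cd/(ε₀A) = 7.40×10⁻⁹ × 4.93×10⁻⁵ / (8.85×10⁻¹² × 7.64×10⁻³) = 5.40.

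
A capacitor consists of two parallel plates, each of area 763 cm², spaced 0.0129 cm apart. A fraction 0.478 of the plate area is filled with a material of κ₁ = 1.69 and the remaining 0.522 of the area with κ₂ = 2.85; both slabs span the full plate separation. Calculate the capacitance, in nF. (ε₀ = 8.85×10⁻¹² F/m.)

C ≈ 12.0 nF

A = 763 cm² = 7.63×10⁻² m².
Side-by-side slabs ⇒ two capacitors in parallel, each spanning the full gap.
C₁ = κ₁ε₀A₁/d = 1.69 × 8.85×10⁻¹² × 3.65×10⁻² / 1.29×10⁻⁴ = 4.23×10⁻⁹ F.
C₂ = κ₂ε₀A₂/d = 2.85 × 8.85×10⁻¹² × 3.98×10⁻² / 1.29×10⁻⁴ = 7.79×10⁻⁹ F.
C = C₁ + C₂ = 1.20×10⁻⁸ F.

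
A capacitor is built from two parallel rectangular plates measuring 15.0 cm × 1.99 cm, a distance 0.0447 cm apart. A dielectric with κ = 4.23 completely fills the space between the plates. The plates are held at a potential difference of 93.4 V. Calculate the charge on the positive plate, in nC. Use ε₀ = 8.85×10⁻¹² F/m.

A = 15.0 × 1.99 cm² = 2.99×10⁻³ m².
C = κε₀A/d = 4.23 × 8.85×10⁻¹² × 2.99×10⁻³ / 4.47×10⁻⁴ = 2.50×10⁻¹⁰ F.
Q = CV = 2.50×10⁻¹⁰ × 93.4 = 2.33×10⁻⁸ C.

Q ≈ 23.3 nC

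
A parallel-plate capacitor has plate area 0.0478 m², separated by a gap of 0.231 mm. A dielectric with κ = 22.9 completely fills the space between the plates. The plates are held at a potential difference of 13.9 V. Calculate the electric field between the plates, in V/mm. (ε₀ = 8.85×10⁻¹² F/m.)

E ≈ 60.2 V/mm

E = V/d = 13.9 / 2.31×10⁻⁴ = 6.02×10⁴ V/m.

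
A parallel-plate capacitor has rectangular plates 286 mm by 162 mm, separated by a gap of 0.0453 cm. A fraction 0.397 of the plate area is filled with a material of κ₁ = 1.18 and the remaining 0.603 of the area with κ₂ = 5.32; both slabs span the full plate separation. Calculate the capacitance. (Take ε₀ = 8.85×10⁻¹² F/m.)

3.33 nF

A = 286 × 162 mm² = 4.63×10⁻² m².
Side-by-side slabs ⇒ two capacitors in parallel, each spanning the full gap.
C₁ = κ₁ε₀A₁/d = 1.18 × 8.85×10⁻¹² × 1.84×10⁻² / 4.53×10⁻⁴ = 4.24×10⁻¹⁰ F.
C₂ = κ₂ε₀A₂/d = 5.32 × 8.85×10⁻¹² × 2.79×10⁻² / 4.53×10⁻⁴ = 2.90×10⁻⁹ F.
C = C₁ + C₂ = 3.33×10⁻⁹ F.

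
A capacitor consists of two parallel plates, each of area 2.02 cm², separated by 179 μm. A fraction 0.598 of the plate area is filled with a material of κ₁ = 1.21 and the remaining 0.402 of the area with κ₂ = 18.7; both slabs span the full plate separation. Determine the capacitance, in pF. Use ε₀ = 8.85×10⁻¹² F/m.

A = 2.02 cm² = 2.02×10⁻⁴ m².
Side-by-side slabs ⇒ two capacitors in parallel, each spanning the full gap.
C₁ = κ₁ε₀A₁/d = 1.21 × 8.85×10⁻¹² × 1.21×10⁻⁴ / 1.79×10⁻⁴ = 7.23×10⁻¹² F.
C₂ = κ₂ε₀A₂/d = 18.7 × 8.85×10⁻¹² × 8.12×10⁻⁵ / 1.79×10⁻⁴ = 7.51×10⁻¹¹ F.
C = C₁ + C₂ = 8.23×10⁻¹¹ F.

C ≈ 82.3 pF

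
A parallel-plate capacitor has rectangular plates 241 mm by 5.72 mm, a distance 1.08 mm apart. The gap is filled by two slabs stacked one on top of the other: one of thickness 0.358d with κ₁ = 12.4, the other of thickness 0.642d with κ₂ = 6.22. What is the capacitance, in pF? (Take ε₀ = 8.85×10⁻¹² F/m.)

A = 241 × 5.72 mm² = 1.38×10⁻³ m².
Stacked slabs ⇒ two capacitors in series, each with the full plate area.
C₁ = κ₁ε₀A/d₁ = 12.4 × 8.85×10⁻¹² × 1.38×10⁻³ / 3.87×10⁻⁴ = 3.91×10⁻¹⁰ F.
C₂ = κ₂ε₀A/d₂ = 6.22 × 8.85×10⁻¹² × 1.38×10⁻³ / 6.93×10⁻⁴ = 1.09×10⁻¹⁰ F.
C = (1/C₁ + 1/C₂)⁻¹ = 8.55×10⁻¹¹ F.

C ≈ 85.5 pF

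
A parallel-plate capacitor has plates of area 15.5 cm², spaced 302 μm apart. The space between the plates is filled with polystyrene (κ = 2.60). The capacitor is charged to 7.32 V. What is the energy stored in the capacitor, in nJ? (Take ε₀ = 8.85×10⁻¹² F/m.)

A = 15.5 cm² = 1.55×10⁻³ m².
C = κε₀A/d = 2.60 × 8.85×10⁻¹² × 1.55×10⁻³ / 3.02×10⁻⁴ = 1.18×10⁻¹⁰ F.
U = ½CV² = ½ × 1.18×10⁻¹⁰ × (7.32)² = 3.16×10⁻⁹ J.

3.16 nJ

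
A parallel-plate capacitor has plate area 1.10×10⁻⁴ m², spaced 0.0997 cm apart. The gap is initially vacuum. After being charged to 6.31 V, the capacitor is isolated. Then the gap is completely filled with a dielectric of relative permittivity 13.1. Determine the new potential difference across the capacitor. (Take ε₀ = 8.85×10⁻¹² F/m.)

Initially C₁ = ε₀A/d = 8.85×10⁻¹² × 1.10×10⁻⁴ / 9.97×10⁻⁴ = 9.76×10⁻¹³ F.
V₁ = 6.31 V.
Isolated ⇒ Q is held fixed. C₂ = 13.1 C₁ and V = Q/C, so V₂/V₁ = C₁/C₂ = 0.0763.
V₂ = 0.0763 × 6.31 = 0.482 V.

V ≈ 482 mV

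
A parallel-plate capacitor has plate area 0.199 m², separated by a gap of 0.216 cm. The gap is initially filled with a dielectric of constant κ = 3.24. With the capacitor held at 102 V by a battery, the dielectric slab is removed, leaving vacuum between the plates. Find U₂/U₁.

0.309

Battery connected ⇒ V is held fixed.
C₂ = 0.309 C₁ and U = ½CV², so U₂/U₁ = C₂/C₁ = 0.309.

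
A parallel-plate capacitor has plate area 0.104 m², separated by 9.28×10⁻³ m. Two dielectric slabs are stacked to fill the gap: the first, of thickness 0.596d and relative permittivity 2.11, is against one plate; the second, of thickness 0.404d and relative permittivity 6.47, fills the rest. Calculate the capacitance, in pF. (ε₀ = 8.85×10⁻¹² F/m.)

Stacked slabs ⇒ two capacitors in series, each with the full plate area.
C₁ = κ₁ε₀A/d₁ = 2.11 × 8.85×10⁻¹² × 0.104 / 5.53×10⁻³ = 3.51×10⁻¹⁰ F.
C₂ = κ₂ε₀A/d₂ = 6.47 × 8.85×10⁻¹² × 0.104 / 3.75×10⁻³ = 1.59×10⁻⁹ F.
C = (1/C₁ + 1/C₂)⁻¹ = 2.88×10⁻¹⁰ F.

C ≈ 288 pF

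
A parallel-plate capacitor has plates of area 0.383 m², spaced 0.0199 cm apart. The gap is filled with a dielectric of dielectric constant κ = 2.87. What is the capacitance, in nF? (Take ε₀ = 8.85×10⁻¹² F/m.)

48.9 nF

C = κε₀A/d = 2.87 × 8.85×10⁻¹² × 0.383 / 1.99×10⁻⁴ = 4.89×10⁻⁸ F.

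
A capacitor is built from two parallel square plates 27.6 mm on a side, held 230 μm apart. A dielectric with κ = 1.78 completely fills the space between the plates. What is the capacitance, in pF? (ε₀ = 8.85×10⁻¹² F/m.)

C ≈ 52.2 pF

A = (27.6 mm)² = 7.62×10⁻⁴ m².
C = κε₀A/d = 1.78 × 8.85×10⁻¹² × 7.62×10⁻⁴ / 2.30×10⁻⁴ = 5.22×10⁻¹¹ F.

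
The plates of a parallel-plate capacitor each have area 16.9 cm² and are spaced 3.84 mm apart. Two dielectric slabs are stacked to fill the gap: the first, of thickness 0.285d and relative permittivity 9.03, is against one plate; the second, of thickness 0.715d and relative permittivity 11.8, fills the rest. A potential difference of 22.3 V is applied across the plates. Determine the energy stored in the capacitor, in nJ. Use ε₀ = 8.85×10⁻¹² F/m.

10.5 nJ

A = 16.9 cm² = 1.69×10⁻³ m².
Stacked slabs ⇒ two capacitors in series, each with the full plate area.
C₁ = κ₁ε₀A/d₁ = 9.03 × 8.85×10⁻¹² × 1.69×10⁻³ / 1.09×10⁻³ = 1.23×10⁻¹⁰ F.
C₂ = κ₂ε₀A/d₂ = 11.8 × 8.85×10⁻¹² × 1.69×10⁻³ / 2.75×10⁻³ = 6.43×10⁻¹¹ F.
C = (1/C₁ + 1/C₂)⁻¹ = 4.23×10⁻¹¹ F.
U = ½CV² = ½ × 4.23×10⁻¹¹ × (22.3)² = 1.05×10⁻⁸ J.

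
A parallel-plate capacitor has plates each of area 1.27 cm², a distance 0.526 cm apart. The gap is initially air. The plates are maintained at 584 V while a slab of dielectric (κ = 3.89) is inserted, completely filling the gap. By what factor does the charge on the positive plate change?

Battery connected ⇒ V is held fixed.
C₂ = 3.89 C₁ and Q = CV, so Q₂/Q₁ = C₂/C₁ = 3.89.

3.89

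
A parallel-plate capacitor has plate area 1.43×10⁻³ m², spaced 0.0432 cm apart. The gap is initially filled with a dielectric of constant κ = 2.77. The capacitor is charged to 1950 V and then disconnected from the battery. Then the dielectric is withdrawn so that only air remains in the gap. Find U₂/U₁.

Isolated ⇒ Q is held fixed.
C₂ = 0.361 C₁ and U = Q²/(2C), so U₂/U₁ = C₁/C₂ = 2.77.

2.77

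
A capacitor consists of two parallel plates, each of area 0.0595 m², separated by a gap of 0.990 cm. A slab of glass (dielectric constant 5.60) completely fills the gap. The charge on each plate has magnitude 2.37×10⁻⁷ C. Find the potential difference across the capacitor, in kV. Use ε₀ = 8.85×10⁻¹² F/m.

C = κε₀A/d = 5.60 × 8.85×10⁻¹² × 5.95×10⁻² / 9.90×10⁻³ = 2.98×10⁻¹⁰ F.
V = Q/C = 2.37×10⁻⁷ / 2.98×10⁻¹⁰ = 7.96×10² V.

0.796 kV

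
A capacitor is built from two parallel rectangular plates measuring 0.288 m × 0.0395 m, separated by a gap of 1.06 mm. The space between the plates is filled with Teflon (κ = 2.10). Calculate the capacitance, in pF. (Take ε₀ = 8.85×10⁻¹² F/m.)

A = 0.288 × 0.0395 m² = 1.14×10⁻² m².
C = κε₀A/d = 2.10 × 8.85×10⁻¹² × 1.14×10⁻² / 1.06×10⁻³ = 1.99×10⁻¹⁰ F.

199 pF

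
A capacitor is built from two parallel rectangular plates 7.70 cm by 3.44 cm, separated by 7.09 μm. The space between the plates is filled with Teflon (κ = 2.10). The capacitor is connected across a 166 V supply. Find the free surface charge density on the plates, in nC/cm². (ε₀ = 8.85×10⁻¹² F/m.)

A = 7.70 × 3.44 cm² = 2.65×10⁻³ m².
C = κε₀A/d = 2.10 × 8.85×10⁻¹² × 2.65×10⁻³ / 7.09×10⁻⁶ = 6.94×10⁻⁹ F.
σ = Q/A = CV/A = 6.94×10⁻⁹ × 166 / 2.65×10⁻³ = 4.35×10⁻⁴ C/m².

σ ≈ 43.5 nC/cm²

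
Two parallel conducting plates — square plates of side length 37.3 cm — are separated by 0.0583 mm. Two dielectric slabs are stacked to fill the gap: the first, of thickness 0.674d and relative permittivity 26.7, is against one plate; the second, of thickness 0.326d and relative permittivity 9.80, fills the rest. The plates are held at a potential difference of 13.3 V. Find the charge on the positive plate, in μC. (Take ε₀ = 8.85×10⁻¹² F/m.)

A = (37.3 cm)² = 0.139 m².
Stacked slabs ⇒ two capacitors in series, each with the full plate area.
C₁ = κ₁ε₀A/d₁ = 26.7 × 8.85×10⁻¹² × 0.139 / 3.93×10⁻⁵ = 8.37×10⁻⁷ F.
C₂ = κ₂ε₀A/d₂ = 9.80 × 8.85×10⁻¹² × 0.139 / 1.90×10⁻⁵ = 6.35×10⁻⁷ F.
C = (1/C₁ + 1/C₂)⁻¹ = 3.61×10⁻⁷ F.
Q = CV = 3.61×10⁻⁷ × 13.3 = 4.80×10⁻⁶ C.

4.80 μC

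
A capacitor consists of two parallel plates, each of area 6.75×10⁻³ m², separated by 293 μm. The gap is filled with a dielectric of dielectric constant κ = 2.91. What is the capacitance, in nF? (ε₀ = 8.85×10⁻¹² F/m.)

C = κε₀A/d = 2.91 × 8.85×10⁻¹² × 6.75×10⁻³ / 2.93×10⁻⁴ = 5.93×10⁻¹⁰ F.

0.593 nF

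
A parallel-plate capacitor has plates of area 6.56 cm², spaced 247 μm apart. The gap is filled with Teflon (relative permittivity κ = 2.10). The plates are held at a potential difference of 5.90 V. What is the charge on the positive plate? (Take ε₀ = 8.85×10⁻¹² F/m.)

A = 6.56 cm² = 6.56×10⁻⁴ m².
C = κε₀A/d = 2.10 × 8.85×10⁻¹² × 6.56×10⁻⁴ / 2.47×10⁻⁴ = 4.94×10⁻¹¹ F.
Q = CV = 4.94×10⁻¹¹ × 5.90 = 2.91×10⁻¹⁰ C.

Q ≈ 291 pC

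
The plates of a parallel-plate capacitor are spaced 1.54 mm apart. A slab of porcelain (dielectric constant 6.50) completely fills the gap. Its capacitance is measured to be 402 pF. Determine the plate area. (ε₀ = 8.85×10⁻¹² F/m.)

A = Cd/(κε₀) = 4.02×10⁻¹⁰ × 1.54×10⁻³ / (6.50 × 8.85×10⁻¹²) = 1.08×10⁻² m².

A ≈ 108 cm²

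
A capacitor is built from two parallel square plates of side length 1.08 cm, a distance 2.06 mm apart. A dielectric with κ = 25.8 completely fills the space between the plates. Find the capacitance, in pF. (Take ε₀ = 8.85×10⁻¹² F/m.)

12.9 pF

A = (1.08 cm)² = 1.17×10⁻⁴ m².
C = κε₀A/d = 25.8 × 8.85×10⁻¹² × 1.17×10⁻⁴ / 2.06×10⁻³ = 1.29×10⁻¹¹ F.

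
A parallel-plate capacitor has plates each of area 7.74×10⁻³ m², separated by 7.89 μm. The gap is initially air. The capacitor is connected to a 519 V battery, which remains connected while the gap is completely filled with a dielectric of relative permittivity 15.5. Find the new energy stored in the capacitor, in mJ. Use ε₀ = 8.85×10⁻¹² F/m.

18.1 mJ

Initially C₁ = ε₀A/d = 8.85×10⁻¹² × 7.74×10⁻³ / 7.89×10⁻⁶ = 8.68×10⁻⁹ F.
U₁ = 1.17×10⁻³ J.
Battery connected ⇒ V is held fixed. C₂ = 15.5 C₁ and U = ½CV², so U₂/U₁ = C₂/C₁ = 15.5.
U₂ = 15.5 × 1.17×10⁻³ = 1.81×10⁻² J.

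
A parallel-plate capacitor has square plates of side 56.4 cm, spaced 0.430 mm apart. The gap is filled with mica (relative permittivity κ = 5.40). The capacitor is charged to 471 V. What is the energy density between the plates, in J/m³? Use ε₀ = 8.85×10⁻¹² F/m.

u ≈ 28.7 J/m³

E = V/d = 471 / 4.30×10⁻⁴ = 1.10×10⁶ V/m.
u = ½κε₀E² = ½ × 5.40 × 8.85×10⁻¹² × (1.10×10⁶)² = 28.7 J/m³.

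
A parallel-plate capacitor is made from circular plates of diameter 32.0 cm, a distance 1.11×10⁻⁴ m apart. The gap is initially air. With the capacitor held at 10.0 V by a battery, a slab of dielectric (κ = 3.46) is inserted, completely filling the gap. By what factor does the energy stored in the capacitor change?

Battery connected ⇒ V is held fixed.
C₂ = 3.46 C₁ and U = ½CV², so U₂/U₁ = C₂/C₁ = 3.46.

3.46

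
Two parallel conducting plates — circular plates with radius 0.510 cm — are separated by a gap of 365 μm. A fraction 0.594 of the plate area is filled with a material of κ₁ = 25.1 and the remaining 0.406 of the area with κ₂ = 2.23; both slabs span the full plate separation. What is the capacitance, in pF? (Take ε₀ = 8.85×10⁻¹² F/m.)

A = π(0.510 cm)² = 8.17×10⁻⁵ m².
Side-by-side slabs ⇒ two capacitors in parallel, each spanning the full gap.
C₁ = κ₁ε₀A₁/d = 25.1 × 8.85×10⁻¹² × 4.85×10⁻⁵ / 3.65×10⁻⁴ = 2.95×10⁻¹¹ F.
C₂ = κ₂ε₀A₂/d = 2.23 × 8.85×10⁻¹² × 3.32×10⁻⁵ / 3.65×10⁻⁴ = 1.79×10⁻¹² F.
C = C₁ + C₂ = 3.13×10⁻¹¹ F.

31.3 pF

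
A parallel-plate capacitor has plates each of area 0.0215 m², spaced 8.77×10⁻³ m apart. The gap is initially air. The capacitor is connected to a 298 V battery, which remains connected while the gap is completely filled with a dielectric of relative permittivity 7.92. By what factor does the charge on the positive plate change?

Q₂/Q₁ ≈ 7.92

Battery connected ⇒ V is held fixed.
C₂ = 7.92 C₁ and Q = CV, so Q₂/Q₁ = C₂/C₁ = 7.92.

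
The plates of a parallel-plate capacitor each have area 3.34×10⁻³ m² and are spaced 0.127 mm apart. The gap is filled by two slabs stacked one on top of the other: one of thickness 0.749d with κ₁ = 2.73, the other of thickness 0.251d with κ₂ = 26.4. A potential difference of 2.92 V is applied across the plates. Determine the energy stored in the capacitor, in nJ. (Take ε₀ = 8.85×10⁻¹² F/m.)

3.50 nJ

Stacked slabs ⇒ two capacitors in series, each with the full plate area.
C₁ = κ₁ε₀A/d₁ = 2.73 × 8.85×10⁻¹² × 3.34×10⁻³ / 9.51×10⁻⁵ = 8.48×10⁻¹⁰ F.
C₂ = κ₂ε₀A/d₂ = 26.4 × 8.85×10⁻¹² × 3.34×10⁻³ / 3.19×10⁻⁵ = 2.45×10⁻⁸ F.
C = (1/C₁ + 1/C₂)⁻¹ = 8.20×10⁻¹⁰ F.
U = ½CV² = ½ × 8.20×10⁻¹⁰ × (2.92)² = 3.50×10⁻⁹ J.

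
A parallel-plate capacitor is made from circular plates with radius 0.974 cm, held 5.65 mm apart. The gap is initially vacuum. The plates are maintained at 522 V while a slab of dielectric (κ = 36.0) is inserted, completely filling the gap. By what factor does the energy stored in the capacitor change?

36.0

Battery connected ⇒ V is held fixed.
C₂ = 36.0 C₁ and U = ½CV², so U₂/U₁ = C₂/C₁ = 36.0.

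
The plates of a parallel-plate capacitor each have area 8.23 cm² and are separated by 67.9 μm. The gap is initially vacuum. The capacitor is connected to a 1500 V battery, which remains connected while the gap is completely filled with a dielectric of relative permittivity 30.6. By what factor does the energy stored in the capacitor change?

Battery connected ⇒ V is held fixed.
C₂ = 30.6 C₁ and U = ½CV², so U₂/U₁ = C₂/C₁ = 30.6.

30.6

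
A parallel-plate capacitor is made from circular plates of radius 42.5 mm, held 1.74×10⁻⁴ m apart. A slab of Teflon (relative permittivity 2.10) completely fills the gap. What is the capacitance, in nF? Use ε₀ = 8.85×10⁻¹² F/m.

A = π(42.5 mm)² = 5.67×10⁻³ m².
C = κε₀A/d = 2.10 × 8.85×10⁻¹² × 5.67×10⁻³ / 1.74×10⁻⁴ = 6.06×10⁻¹⁰ F.

0.606 nF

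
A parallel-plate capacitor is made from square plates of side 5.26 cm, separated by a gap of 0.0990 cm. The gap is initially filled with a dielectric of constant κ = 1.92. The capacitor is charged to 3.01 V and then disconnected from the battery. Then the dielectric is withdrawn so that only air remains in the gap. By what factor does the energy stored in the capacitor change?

1.92

Isolated ⇒ Q is held fixed.
C₂ = 0.521 C₁ and U = Q²/(2C), so U₂/U₁ = C₁/C₂ = 1.92.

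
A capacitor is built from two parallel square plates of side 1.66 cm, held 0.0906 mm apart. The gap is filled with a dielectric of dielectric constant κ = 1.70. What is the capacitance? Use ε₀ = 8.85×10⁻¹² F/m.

45.8 pF

A = (1.66 cm)² = 2.76×10⁻⁴ m².
C = κε₀A/d = 1.70 × 8.85×10⁻¹² × 2.76×10⁻⁴ / 9.06×10⁻⁵ = 4.58×10⁻¹¹ F.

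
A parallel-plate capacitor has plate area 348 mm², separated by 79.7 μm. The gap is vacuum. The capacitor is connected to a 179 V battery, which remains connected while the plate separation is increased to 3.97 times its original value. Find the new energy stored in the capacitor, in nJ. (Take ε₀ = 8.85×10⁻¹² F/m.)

156 nJ

A = 348 mm² = 3.48×10⁻⁴ m².
Initially C₁ = ε₀A/d = 8.85×10⁻¹² × 3.48×10⁻⁴ / 7.97×10⁻⁵ = 3.86×10⁻¹¹ F.
U₁ = 6.19×10⁻⁷ J.
Battery connected ⇒ V is held fixed. C₂ = 0.252 C₁ and U = ½CV², so U₂/U₁ = C₂/C₁ = 0.252.
U₂ = 0.252 × 6.19×10⁻⁷ = 1.56×10⁻⁷ J.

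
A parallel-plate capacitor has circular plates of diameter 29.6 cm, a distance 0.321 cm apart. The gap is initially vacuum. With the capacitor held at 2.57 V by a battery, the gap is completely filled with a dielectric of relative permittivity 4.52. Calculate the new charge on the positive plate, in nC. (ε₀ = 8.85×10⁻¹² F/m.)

A = π(29.6/2 cm)² = 6.88×10⁻² m².
Initially C₁ = ε₀A/d = 8.85×10⁻¹² × 6.88×10⁻² / 3.21×10⁻³ = 1.90×10⁻¹⁰ F.
Q₁ = 4.88×10⁻¹⁰ C.
Battery connected ⇒ V is held fixed. C₂ = 4.52 C₁ and Q = CV, so Q₂/Q₁ = C₂/C₁ = 4.52.
Q₂ = 4.52 × 4.88×10⁻¹⁰ = 2.20×10⁻⁹ C.

Q ≈ 2.20 nC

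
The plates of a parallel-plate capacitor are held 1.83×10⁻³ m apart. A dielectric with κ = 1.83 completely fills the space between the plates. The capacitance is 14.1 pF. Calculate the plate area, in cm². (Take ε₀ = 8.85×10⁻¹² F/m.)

A ≈ 15.9 cm²

A = Cd/(κε₀) = 1.41×10⁻¹¹ × 1.83×10⁻³ / (1.83 × 8.85×10⁻¹²) = 1.59×10⁻³ m².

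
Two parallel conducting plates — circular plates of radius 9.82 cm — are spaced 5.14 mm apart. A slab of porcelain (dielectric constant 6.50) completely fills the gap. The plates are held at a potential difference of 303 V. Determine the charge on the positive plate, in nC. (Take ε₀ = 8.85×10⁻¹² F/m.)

A = π(9.82 cm)² = 3.03×10⁻² m².
C = κε₀A/d = 6.50 × 8.85×10⁻¹² × 3.03×10⁻² / 5.14×10⁻³ = 3.39×10⁻¹⁰ F.
Q = CV = 3.39×10⁻¹⁰ × 303 = 1.03×10⁻⁷ C.

Q ≈ 103 nC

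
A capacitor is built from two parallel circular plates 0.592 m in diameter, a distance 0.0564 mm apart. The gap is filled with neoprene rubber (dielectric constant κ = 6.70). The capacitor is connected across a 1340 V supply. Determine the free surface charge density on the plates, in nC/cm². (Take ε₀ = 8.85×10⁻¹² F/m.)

A = π(0.592/2 m)² = 0.275 m².
C = κε₀A/d = 6.70 × 8.85×10⁻¹² × 0.275 / 5.64×10⁻⁵ = 2.89×10⁻⁷ F.
σ = Q/A = CV/A = 2.89×10⁻⁷ × 1340 / 0.275 = 1.41×10⁻³ C/m².

σ ≈ 141 nC/cm²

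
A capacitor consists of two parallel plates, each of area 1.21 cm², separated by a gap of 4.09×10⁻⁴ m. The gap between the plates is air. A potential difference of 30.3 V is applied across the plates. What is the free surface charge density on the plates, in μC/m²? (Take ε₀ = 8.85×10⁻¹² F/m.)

σ ≈ 0.656 μC/m²

A = 1.21 cm² = 1.21×10⁻⁴ m².
C = ε₀A/d = 8.85×10⁻¹² × 1.21×10⁻⁴ / 4.09×10⁻⁴ = 2.62×10⁻¹² F.
σ = Q/A = CV/A = 2.62×10⁻¹² × 30.3 / 1.21×10⁻⁴ = 6.56×10⁻⁷ C/m².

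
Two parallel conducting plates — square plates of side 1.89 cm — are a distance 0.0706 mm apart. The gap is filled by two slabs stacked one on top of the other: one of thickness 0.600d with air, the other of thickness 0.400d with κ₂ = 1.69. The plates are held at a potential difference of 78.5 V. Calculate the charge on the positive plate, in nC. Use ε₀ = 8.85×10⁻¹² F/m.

Q ≈ 4.20 nC

A = (1.89 cm)² = 3.57×10⁻⁴ m².
Stacked slabs ⇒ two capacitors in series, each with the full plate area.
C₁ = κ₁ε₀A/d₁ = 1.00 × 8.85×10⁻¹² × 3.57×10⁻⁴ / 4.24×10⁻⁵ = 7.46×10⁻¹¹ F.
C₂ = κ₂ε₀A/d₂ = 1.69 × 8.85×10⁻¹² × 3.57×10⁻⁴ / 2.82×10⁻⁵ = 1.89×10⁻¹⁰ F.
C = (1/C₁ + 1/C₂)⁻¹ = 5.35×10⁻¹¹ F.
Q = CV = 5.35×10⁻¹¹ × 78.5 = 4.20×10⁻⁹ C.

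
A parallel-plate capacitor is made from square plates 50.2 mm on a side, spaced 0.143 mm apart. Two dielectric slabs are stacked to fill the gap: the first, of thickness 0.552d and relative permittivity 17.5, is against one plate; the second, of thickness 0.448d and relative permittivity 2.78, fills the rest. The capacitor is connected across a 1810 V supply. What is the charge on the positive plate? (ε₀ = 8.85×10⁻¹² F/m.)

A = (50.2 mm)² = 2.52×10⁻³ m².
Stacked slabs ⇒ two capacitors in series, each with the full plate area.
C₁ = κ₁ε₀A/d₁ = 17.5 × 8.85×10⁻¹² × 2.52×10⁻³ / 7.89×10⁻⁵ = 4.94×10⁻⁹ F.
C₂ = κ₂ε₀A/d₂ = 2.78 × 8.85×10⁻¹² × 2.52×10⁻³ / 6.41×10⁻⁵ = 9.68×10⁻¹⁰ F.
C = (1/C₁ + 1/C₂)⁻¹ = 8.09×10⁻¹⁰ F.
Q = CV = 8.09×10⁻¹⁰ × 1810 = 1.46×10⁻⁶ C.

Q ≈ 1.46 μC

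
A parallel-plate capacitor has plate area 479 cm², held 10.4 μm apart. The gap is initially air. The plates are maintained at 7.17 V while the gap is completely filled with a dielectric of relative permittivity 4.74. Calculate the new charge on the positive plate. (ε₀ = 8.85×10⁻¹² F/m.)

Q ≈ 1.39 μC

A = 479 cm² = 4.79×10⁻² m².
Initially C₁ = ε₀A/d = 8.85×10⁻¹² × 4.79×10⁻² / 1.04×10⁻⁵ = 4.08×10⁻⁸ F.
Q₁ = 2.92×10⁻⁷ C.
Battery connected ⇒ V is held fixed. C₂ = 4.74 C₁ and Q = CV, so Q₂/Q₁ = C₂/C₁ = 4.74.
Q₂ = 4.74 × 2.92×10⁻⁷ = 1.39×10⁻⁶ C.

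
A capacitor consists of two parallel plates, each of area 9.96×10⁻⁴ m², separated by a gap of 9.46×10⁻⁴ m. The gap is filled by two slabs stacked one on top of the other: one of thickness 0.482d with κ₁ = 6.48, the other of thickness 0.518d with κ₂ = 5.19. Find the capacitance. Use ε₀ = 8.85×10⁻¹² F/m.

Stacked slabs ⇒ two capacitors in series, each with the full plate area.
C₁ = κ₁ε₀A/d₁ = 6.48 × 8.85×10⁻¹² × 9.96×10⁻⁴ / 4.56×10⁻⁴ = 1.25×10⁻¹⁰ F.
C₂ = κ₂ε₀A/d₂ = 5.19 × 8.85×10⁻¹² × 9.96×10⁻⁴ / 4.90×10⁻⁴ = 9.34×10⁻¹¹ F.
C = (1/C₁ + 1/C₂)⁻¹ = 5.35×10⁻¹¹ F.

C ≈ 53.5 pF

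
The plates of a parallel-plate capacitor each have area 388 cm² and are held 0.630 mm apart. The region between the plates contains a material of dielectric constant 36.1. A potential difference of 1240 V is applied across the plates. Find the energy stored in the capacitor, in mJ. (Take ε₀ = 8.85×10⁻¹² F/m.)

U ≈ 15.1 mJ

A = 388 cm² = 3.88×10⁻² m².
C = κε₀A/d = 36.1 × 8.85×10⁻¹² × 3.88×10⁻² / 6.30×10⁻⁴ = 1.97×10⁻⁸ F.
U = ½CV² = ½ × 1.97×10⁻⁸ × (1240)² = 1.51×10⁻² J.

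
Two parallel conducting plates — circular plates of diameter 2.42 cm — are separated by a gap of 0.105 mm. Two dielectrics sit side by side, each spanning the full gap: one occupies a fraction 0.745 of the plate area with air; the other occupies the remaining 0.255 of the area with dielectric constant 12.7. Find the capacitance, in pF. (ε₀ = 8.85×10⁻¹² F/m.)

A = π(2.42/2 cm)² = 4.60×10⁻⁴ m².
Side-by-side slabs ⇒ two capacitors in parallel, each spanning the full gap.
C₁ = κ₁ε₀A₁/d = 1.00 × 8.85×10⁻¹² × 3.43×10⁻⁴ / 1.05×10⁻⁴ = 2.89×10⁻¹¹ F.
C₂ = κ₂ε₀A₂/d = 12.7 × 8.85×10⁻¹² × 1.17×10⁻⁴ / 1.05×10⁻⁴ = 1.26×10⁻¹⁰ F.
C = C₁ + C₂ = 1.54×10⁻¹⁰ F.

C ≈ 154 pF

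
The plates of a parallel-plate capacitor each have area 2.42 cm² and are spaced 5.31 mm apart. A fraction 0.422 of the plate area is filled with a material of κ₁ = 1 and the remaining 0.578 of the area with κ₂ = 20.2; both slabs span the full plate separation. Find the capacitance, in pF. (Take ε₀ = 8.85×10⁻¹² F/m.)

A = 2.42 cm² = 2.42×10⁻⁴ m².
Side-by-side slabs ⇒ two capacitors in parallel, each spanning the full gap.
C₁ = κ₁ε₀A₁/d = 1.00 × 8.85×10⁻¹² × 1.02×10⁻⁴ / 5.31×10⁻³ = 1.70×10⁻¹³ F.
C₂ = κ₂ε₀A₂/d = 20.2 × 8.85×10⁻¹² × 1.40×10⁻⁴ / 5.31×10⁻³ = 4.71×10⁻¹² F.
C = C₁ + C₂ = 4.88×10⁻¹² F.

4.88 pF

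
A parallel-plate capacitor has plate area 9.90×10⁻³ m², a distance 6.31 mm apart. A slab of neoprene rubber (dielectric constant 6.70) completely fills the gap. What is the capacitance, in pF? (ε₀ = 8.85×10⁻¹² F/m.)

C ≈ 93.0 pF

C = κε₀A/d = 6.70 × 8.85×10⁻¹² × 9.90×10⁻³ / 6.31×10⁻³ = 9.30×10⁻¹¹ F.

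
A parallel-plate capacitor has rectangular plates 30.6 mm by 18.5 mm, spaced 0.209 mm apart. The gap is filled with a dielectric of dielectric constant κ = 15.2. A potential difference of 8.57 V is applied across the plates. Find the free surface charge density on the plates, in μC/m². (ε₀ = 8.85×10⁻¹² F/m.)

σ ≈ 5.52 μC/m²

A = 30.6 × 18.5 mm² = 5.66×10⁻⁴ m².
C = κε₀A/d = 15.2 × 8.85×10⁻¹² × 5.66×10⁻⁴ / 2.09×10⁻⁴ = 3.64×10⁻¹⁰ F.
σ = Q/A = CV/A = 3.64×10⁻¹⁰ × 8.57 / 5.66×10⁻⁴ = 5.52×10⁻⁶ C/m².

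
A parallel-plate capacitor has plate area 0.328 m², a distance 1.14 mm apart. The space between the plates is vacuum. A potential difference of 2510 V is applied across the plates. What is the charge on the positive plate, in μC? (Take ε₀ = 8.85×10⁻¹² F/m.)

Q ≈ 6.39 μC

C = ε₀A/d = 8.85×10⁻¹² × 0.328 / 1.14×10⁻³ = 2.55×10⁻⁹ F.
Q = CV = 2.55×10⁻⁹ × 2510 = 6.39×10⁻⁶ C.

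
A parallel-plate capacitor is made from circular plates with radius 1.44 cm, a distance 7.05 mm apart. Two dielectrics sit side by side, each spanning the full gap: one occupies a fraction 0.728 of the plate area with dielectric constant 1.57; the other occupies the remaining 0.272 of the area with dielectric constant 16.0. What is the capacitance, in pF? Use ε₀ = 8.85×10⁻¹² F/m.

4.49 pF

A = π(1.44 cm)² = 6.51×10⁻⁴ m².
Side-by-side slabs ⇒ two capacitors in parallel, each spanning the full gap.
C₁ = κ₁ε₀A₁/d = 1.57 × 8.85×10⁻¹² × 4.74×10⁻⁴ / 7.05×10⁻³ = 9.35×10⁻¹³ F.
C₂ = κ₂ε₀A₂/d = 16.0 × 8.85×10⁻¹² × 1.77×10⁻⁴ / 7.05×10⁻³ = 3.56×10⁻¹² F.
C = C₁ + C₂ = 4.49×10⁻¹² F.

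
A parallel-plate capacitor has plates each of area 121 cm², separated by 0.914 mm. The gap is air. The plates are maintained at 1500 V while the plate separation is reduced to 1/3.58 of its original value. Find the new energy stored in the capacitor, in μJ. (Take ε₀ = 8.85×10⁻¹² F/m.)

A = 121 cm² = 1.21×10⁻² m².
Initially C₁ = ε₀A/d = 8.85×10⁻¹² × 1.21×10⁻² / 9.14×10⁻⁴ = 1.17×10⁻¹⁰ F.
U₁ = 1.32×10⁻⁴ J.
Battery connected ⇒ V is held fixed. C₂ = 3.58 C₁ and U = ½CV², so U₂/U₁ = C₂/C₁ = 3.58.
U₂ = 3.58 × 1.32×10⁻⁴ = 4.72×10⁻⁴ J.

472 μJ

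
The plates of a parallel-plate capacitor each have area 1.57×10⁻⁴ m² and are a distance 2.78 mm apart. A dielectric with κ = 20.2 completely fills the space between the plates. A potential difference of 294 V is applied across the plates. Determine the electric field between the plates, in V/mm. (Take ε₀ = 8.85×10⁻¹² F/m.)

E = V/d = 294 / 2.78×10⁻³ = 1.06×10⁵ V/m.

E ≈ 106 V/mm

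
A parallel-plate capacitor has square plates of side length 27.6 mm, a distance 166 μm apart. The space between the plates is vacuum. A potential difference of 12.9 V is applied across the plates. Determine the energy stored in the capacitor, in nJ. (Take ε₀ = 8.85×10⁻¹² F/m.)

A = (27.6 mm)² = 7.62×10⁻⁴ m².
C = ε₀A/d = 8.85×10⁻¹² × 7.62×10⁻⁴ / 1.66×10⁻⁴ = 4.06×10⁻¹¹ F.
U = ½CV² = ½ × 4.06×10⁻¹¹ × (12.9)² = 3.38×10⁻⁹ J.

3.38 nJ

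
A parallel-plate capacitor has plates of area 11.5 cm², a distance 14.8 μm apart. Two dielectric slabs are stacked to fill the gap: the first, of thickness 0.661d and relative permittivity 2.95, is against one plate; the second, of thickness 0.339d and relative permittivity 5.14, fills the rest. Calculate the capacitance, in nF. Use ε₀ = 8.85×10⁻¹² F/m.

C ≈ 2.37 nF

A = 11.5 cm² = 1.15×10⁻³ m².
Stacked slabs ⇒ two capacitors in series, each with the full plate area.
C₁ = κ₁ε₀A/d₁ = 2.95 × 8.85×10⁻¹² × 1.15×10⁻³ / 9.78×10⁻⁶ = 3.07×10⁻⁹ F.
C₂ = κ₂ε₀A/d₂ = 5.14 × 8.85×10⁻¹² × 1.15×10⁻³ / 5.02×10⁻⁶ = 1.04×10⁻⁸ F.
C = (1/C₁ + 1/C₂)⁻¹ = 2.37×10⁻⁹ F.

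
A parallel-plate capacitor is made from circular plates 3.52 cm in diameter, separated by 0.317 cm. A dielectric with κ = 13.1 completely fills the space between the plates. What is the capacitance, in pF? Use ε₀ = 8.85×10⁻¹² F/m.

A = π(3.52/2 cm)² = 9.73×10⁻⁴ m².
C = κε₀A/d = 13.1 × 8.85×10⁻¹² × 9.73×10⁻⁴ / 3.17×10⁻³ = 3.56×10⁻¹¹ F.

C ≈ 35.6 pF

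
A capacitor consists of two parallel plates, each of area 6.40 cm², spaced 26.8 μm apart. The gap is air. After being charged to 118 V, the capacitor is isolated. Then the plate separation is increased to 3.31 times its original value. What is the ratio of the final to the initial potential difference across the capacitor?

Isolated ⇒ Q is held fixed.
C₂ = 0.302 C₁ and V = Q/C, so V₂/V₁ = C₁/C₂ = 3.31.

V₂/V₁ ≈ 3.31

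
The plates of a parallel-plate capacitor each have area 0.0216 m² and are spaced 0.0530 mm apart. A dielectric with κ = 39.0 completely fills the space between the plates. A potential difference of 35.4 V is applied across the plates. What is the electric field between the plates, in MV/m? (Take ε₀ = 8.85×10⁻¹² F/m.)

E = V/d = 35.4 / 5.30×10⁻⁵ = 6.68×10⁵ V/m.

E ≈ 0.668 MV/m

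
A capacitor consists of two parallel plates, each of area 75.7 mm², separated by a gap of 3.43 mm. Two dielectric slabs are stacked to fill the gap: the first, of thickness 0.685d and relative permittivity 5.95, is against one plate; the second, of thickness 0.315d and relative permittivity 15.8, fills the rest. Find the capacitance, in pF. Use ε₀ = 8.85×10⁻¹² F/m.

A = 75.7 mm² = 7.57×10⁻⁵ m².
Stacked slabs ⇒ two capacitors in series, each with the full plate area.
C₁ = κ₁ε₀A/d₁ = 5.95 × 8.85×10⁻¹² × 7.57×10⁻⁵ / 2.35×10⁻³ = 1.70×10⁻¹² F.
C₂ = κ₂ε₀A/d₂ = 15.8 × 8.85×10⁻¹² × 7.57×10⁻⁵ / 1.08×10⁻³ = 9.80×10⁻¹² F.
C = (1/C₁ + 1/C₂)⁻¹ = 1.45×10⁻¹² F.

C ≈ 1.45 pF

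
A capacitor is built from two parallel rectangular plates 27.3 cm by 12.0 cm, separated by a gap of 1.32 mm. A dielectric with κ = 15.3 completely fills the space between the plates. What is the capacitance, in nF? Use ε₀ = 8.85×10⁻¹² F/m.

C ≈ 3.36 nF

A = 27.3 × 12.0 cm² = 3.28×10⁻² m².
C = κε₀A/d = 15.3 × 8.85×10⁻¹² × 3.28×10⁻² / 1.32×10⁻³ = 3.36×10⁻⁹ F.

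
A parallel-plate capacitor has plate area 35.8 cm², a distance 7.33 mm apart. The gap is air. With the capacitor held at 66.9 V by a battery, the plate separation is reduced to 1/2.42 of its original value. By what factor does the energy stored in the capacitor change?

Battery connected ⇒ V is held fixed.
C₂ = 2.42 C₁ and U = ½CV², so U₂/U₁ = C₂/C₁ = 2.42.

2.42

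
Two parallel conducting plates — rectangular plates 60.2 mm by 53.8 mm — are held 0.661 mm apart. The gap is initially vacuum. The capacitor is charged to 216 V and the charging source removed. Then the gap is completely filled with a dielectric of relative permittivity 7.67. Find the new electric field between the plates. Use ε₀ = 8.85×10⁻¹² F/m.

A = 60.2 × 53.8 mm² = 3.24×10⁻³ m².
Initially C₁ = ε₀A/d = 8.85×10⁻¹² × 3.24×10⁻³ / 6.61×10⁻⁴ = 4.34×10⁻¹¹ F.
E₁ = 3.27×10⁵ V/m.
Isolated ⇒ Q is held fixed. V₂ = Q/C₂ = V₁/7.67; E = V/d, so E₂/E₁ = (V₂/V₁)(d₁/d₂) = 0.130.
E₂ = 0.130 × 3.27×10⁵ = 4.26×10⁴ V/m.

E ≈ 42.6 kV/m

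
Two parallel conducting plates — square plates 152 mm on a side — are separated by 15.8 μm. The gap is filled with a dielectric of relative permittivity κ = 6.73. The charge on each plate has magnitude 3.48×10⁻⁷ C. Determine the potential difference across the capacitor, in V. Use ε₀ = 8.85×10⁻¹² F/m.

4.00 V

A = (152 mm)² = 2.31×10⁻² m².
C = κε₀A/d = 6.73 × 8.85×10⁻¹² × 2.31×10⁻² / 1.58×10⁻⁵ = 8.71×10⁻⁸ F.
V = Q/C = 3.48×10⁻⁷ / 8.71×10⁻⁸ = 4.00 V.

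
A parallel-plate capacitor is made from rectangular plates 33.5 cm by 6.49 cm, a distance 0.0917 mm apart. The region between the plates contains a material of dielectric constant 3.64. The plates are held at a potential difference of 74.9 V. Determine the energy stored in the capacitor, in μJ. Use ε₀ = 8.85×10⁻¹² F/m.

A = 33.5 × 6.49 cm² = 2.17×10⁻² m².
C = κε₀A/d = 3.64 × 8.85×10⁻¹² × 2.17×10⁻² / 9.17×10⁻⁵ = 7.64×10⁻⁹ F.
U = ½CV² = ½ × 7.64×10⁻⁹ × (74.9)² = 2.14×10⁻⁵ J.

21.4 μJ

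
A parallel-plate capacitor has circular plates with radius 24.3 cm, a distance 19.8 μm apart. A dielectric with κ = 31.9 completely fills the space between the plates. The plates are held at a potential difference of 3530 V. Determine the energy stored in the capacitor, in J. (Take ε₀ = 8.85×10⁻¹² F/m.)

U ≈ 16.5 J

A = π(24.3 cm)² = 0.186 m².
C = κε₀A/d = 31.9 × 8.85×10⁻¹² × 0.186 / 1.98×10⁻⁵ = 2.65×10⁻⁶ F.
U = ½CV² = ½ × 2.65×10⁻⁶ × (3530)² = 16.5 J.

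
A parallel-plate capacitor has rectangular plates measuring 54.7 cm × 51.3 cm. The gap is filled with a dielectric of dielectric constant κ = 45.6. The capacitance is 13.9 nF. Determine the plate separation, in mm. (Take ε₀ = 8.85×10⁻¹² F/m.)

A = 54.7 × 51.3 cm² = 0.281 m².
d = κε₀A/C = 45.6 × 8.85×10⁻¹² × 0.281 / 1.39×10⁻⁸ = 8.15×10⁻³ m.

d ≈ 8.15 mm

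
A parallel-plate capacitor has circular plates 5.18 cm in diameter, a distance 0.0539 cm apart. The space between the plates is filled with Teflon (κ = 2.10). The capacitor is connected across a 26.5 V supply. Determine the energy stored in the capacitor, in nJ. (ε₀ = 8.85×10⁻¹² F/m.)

A = π(5.18/2 cm)² = 2.11×10⁻³ m².
C = κε₀A/d = 2.10 × 8.85×10⁻¹² × 2.11×10⁻³ / 5.39×10⁻⁴ = 7.27×10⁻¹¹ F.
U = ½CV² = ½ × 7.27×10⁻¹¹ × (26.5)² = 2.55×10⁻⁸ J.

25.5 nJ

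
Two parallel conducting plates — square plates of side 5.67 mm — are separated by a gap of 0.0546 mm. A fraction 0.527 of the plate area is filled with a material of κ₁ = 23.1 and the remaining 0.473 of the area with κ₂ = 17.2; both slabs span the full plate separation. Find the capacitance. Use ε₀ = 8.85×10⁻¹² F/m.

C ≈ 106 pF

A = (5.67 mm)² = 3.21×10⁻⁵ m².
Side-by-side slabs ⇒ two capacitors in parallel, each spanning the full gap.
C₁ = κ₁ε₀A₁/d = 23.1 × 8.85×10⁻¹² × 1.69×10⁻⁵ / 5.46×10⁻⁵ = 6.34×10⁻¹¹ F.
C₂ = κ₂ε₀A₂/d = 17.2 × 8.85×10⁻¹² × 1.52×10⁻⁵ / 5.46×10⁻⁵ = 4.24×10⁻¹¹ F.
C = C₁ + C₂ = 1.06×10⁻¹⁰ F.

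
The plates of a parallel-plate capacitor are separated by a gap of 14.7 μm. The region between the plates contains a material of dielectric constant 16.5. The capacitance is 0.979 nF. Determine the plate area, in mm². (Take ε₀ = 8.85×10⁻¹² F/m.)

A ≈ 98.6 mm²

A = Cd/(κε₀) = 9.79×10⁻¹⁰ × 1.47×10⁻⁵ / (16.5 × 8.85×10⁻¹²) = 9.86×10⁻⁵ m².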